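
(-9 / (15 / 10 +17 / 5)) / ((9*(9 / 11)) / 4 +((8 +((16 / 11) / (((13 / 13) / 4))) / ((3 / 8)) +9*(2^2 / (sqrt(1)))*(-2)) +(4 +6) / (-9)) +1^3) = 7128 / 181447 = 0.04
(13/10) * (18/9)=13/5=2.60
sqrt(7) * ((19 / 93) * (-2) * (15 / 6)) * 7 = -665 * sqrt(7) / 93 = -18.92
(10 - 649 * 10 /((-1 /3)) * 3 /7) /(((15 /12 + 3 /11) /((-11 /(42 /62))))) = -877433920 /9849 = -89088.63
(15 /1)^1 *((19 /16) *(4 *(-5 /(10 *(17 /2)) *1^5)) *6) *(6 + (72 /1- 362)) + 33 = 121971 /17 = 7174.76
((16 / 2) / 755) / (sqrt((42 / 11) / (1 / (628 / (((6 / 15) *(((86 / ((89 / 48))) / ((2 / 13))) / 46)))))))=8 *sqrt(138331162970) / 8492440075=0.00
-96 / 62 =-48 / 31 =-1.55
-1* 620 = -620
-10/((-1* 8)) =5/4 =1.25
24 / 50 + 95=2387 / 25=95.48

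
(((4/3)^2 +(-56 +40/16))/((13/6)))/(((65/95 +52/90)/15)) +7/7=-3965998/14027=-282.74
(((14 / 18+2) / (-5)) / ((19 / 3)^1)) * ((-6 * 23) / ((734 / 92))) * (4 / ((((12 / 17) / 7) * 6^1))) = 629510 / 62757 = 10.03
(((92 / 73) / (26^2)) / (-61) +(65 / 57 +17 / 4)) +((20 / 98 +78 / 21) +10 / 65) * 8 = 319218734525 / 8407566804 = 37.97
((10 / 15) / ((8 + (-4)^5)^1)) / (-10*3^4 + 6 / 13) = 13 / 16038576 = 0.00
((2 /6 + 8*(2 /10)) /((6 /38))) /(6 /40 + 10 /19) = 41876 /2313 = 18.10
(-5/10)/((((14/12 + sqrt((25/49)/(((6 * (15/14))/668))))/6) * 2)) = 147/4339 - 12 * sqrt(5845)/4339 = -0.18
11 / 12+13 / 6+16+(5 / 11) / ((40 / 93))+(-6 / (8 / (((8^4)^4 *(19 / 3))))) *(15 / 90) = -58828270132521787 / 264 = -222834356562582.53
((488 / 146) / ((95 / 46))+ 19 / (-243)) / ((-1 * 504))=-2595667 / 849343320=-0.00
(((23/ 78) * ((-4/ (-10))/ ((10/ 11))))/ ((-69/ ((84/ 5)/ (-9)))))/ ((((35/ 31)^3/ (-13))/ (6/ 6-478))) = 34736306/ 2296875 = 15.12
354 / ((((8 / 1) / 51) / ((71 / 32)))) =640917 / 128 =5007.16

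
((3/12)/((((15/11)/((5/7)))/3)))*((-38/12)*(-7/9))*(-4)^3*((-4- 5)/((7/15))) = 8360/7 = 1194.29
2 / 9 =0.22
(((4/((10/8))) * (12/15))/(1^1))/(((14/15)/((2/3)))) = 64/35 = 1.83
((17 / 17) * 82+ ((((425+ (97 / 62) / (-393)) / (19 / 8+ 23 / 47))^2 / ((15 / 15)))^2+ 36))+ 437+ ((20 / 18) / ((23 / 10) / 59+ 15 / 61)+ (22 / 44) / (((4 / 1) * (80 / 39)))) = 94262561434911599137633457223303979302710507 / 194496021194066414309147372266965120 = 484650332.98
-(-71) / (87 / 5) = 355 / 87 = 4.08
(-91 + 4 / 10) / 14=-453 / 70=-6.47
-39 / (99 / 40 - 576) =520 / 7647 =0.07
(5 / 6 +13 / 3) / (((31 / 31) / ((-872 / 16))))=-3379 / 12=-281.58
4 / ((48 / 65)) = 65 / 12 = 5.42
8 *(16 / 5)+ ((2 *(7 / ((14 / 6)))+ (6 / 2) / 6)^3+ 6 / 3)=302.22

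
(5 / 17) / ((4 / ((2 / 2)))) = 5 / 68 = 0.07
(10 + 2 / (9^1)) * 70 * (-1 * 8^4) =-26378240 / 9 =-2930915.56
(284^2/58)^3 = 65587345367552/24389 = 2689218310.20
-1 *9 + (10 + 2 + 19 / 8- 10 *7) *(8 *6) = -2679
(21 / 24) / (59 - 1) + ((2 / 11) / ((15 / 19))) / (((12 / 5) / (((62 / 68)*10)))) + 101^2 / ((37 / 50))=398329881377 / 28893744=13786.03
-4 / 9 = -0.44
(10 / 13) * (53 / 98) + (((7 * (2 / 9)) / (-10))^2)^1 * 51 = 709496 / 429975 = 1.65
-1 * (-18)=18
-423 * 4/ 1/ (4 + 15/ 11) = -18612/ 59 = -315.46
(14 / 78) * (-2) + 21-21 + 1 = 25 / 39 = 0.64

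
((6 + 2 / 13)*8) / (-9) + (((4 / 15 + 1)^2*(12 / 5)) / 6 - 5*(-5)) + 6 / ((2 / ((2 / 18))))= 99962 / 4875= 20.51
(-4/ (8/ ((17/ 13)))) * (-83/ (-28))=-1411/ 728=-1.94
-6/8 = -3/4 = -0.75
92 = 92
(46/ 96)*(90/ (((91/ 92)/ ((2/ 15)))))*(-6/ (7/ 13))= -3174/ 49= -64.78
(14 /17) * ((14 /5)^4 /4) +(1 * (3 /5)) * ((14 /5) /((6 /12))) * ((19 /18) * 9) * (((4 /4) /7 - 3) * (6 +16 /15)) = -6713144 /10625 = -631.83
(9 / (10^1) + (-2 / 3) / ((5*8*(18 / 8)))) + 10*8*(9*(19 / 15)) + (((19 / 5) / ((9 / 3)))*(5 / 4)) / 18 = 912.98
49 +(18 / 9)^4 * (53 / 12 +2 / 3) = 391 / 3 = 130.33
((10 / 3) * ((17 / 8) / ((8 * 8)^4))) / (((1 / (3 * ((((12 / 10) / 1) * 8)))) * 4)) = 51 / 16777216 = 0.00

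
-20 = -20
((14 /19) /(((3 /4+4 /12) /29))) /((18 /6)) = 1624 /247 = 6.57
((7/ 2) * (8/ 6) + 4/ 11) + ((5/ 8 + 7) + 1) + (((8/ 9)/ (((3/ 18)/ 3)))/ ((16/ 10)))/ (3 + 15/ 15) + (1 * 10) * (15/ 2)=24065/ 264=91.16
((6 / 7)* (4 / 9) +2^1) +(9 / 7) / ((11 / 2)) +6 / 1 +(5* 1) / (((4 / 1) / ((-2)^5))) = -7250 / 231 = -31.39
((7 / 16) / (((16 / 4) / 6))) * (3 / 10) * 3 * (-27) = -5103 / 320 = -15.95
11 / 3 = 3.67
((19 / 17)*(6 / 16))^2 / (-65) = -3249 / 1202240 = -0.00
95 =95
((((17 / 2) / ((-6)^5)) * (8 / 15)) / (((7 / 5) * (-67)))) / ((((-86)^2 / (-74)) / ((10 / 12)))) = -3145 / 60688795104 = -0.00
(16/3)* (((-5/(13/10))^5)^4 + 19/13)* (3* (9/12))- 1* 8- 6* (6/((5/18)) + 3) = 572204589830630727314170746602784602/95024818874403997194005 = 6021633049223.95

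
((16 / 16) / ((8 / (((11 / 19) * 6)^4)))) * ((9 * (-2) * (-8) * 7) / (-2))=-1195408368 / 130321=-9172.80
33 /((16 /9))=18.56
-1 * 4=-4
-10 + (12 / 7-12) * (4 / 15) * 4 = -734 / 35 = -20.97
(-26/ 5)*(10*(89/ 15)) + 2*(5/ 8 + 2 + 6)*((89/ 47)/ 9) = -859829/ 2820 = -304.90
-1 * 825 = -825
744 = 744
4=4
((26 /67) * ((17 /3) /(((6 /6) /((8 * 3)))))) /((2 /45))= 79560 /67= 1187.46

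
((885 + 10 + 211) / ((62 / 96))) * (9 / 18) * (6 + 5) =291984 / 31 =9418.84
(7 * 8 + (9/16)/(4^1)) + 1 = 3657/64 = 57.14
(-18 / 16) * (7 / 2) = -63 / 16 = -3.94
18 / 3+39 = 45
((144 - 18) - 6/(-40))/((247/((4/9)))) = 841/3705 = 0.23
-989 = -989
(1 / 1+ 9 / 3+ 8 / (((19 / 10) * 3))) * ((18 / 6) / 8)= 77 / 38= 2.03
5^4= 625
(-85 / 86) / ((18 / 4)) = -85 / 387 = -0.22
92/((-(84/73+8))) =-10.05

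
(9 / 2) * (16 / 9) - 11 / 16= 117 / 16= 7.31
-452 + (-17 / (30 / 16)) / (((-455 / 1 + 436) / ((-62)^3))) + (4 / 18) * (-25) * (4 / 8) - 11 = -97636064 / 855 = -114194.23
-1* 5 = -5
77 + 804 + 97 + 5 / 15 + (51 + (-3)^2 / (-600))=617591 / 600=1029.32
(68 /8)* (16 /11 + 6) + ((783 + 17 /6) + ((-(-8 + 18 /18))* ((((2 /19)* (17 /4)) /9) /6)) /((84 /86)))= 115016485 /135432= 849.26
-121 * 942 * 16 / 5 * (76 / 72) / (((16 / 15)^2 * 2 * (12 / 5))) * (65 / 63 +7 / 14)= -1741549975 / 16128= -107983.01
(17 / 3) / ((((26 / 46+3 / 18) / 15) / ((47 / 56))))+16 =320903 / 2828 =113.47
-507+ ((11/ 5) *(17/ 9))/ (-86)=-1962277/ 3870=-507.05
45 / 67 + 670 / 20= 34.17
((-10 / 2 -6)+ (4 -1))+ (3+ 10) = 5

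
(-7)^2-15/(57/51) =676/19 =35.58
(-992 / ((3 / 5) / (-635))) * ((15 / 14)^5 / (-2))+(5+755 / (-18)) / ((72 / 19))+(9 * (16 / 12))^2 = -741039.91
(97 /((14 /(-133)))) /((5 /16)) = -14744 /5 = -2948.80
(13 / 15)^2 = 169 / 225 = 0.75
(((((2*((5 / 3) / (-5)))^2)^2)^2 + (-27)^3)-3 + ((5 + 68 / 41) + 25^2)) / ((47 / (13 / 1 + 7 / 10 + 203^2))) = -117384533274418 / 7023915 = -16712123.26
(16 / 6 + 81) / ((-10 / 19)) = -4769 / 30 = -158.97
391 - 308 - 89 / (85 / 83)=-332 / 85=-3.91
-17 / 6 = -2.83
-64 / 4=-16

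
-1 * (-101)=101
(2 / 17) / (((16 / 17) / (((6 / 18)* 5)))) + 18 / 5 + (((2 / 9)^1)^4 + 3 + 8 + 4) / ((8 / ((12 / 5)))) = 726877 / 87480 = 8.31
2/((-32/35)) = -35/16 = -2.19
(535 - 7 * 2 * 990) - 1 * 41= -13366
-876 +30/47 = -41142/47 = -875.36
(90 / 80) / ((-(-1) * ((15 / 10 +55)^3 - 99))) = 9 / 1442105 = 0.00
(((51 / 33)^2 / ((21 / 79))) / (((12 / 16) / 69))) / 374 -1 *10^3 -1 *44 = -29119066 / 27951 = -1041.79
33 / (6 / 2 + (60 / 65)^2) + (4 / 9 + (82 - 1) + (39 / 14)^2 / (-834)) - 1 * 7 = 1261808411 / 15202152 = 83.00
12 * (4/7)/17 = 0.40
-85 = -85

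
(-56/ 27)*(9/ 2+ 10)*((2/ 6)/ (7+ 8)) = -812/ 1215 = -0.67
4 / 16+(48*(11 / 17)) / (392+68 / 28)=5611 / 17068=0.33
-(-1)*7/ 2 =7/ 2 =3.50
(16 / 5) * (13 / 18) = 104 / 45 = 2.31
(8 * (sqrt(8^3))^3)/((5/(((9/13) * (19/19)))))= 589824 * sqrt(2)/65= 12832.88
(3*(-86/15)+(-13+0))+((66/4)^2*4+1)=5299/5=1059.80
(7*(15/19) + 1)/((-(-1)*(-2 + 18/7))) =217/19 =11.42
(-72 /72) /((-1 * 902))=0.00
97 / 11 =8.82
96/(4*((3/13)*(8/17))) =221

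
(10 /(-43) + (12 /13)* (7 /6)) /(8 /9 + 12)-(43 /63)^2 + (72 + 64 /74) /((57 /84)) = 4838899437109 /45232045677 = 106.98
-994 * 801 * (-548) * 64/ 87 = 9308038656/ 29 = 320966850.21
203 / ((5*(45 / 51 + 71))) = 3451 / 6110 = 0.56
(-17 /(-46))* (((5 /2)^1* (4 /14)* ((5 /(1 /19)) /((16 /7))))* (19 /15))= 30685 /2208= 13.90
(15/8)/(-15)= -1/8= -0.12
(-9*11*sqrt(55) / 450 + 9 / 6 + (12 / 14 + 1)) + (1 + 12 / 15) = 361 / 70- 11*sqrt(55) / 50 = 3.53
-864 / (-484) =216 / 121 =1.79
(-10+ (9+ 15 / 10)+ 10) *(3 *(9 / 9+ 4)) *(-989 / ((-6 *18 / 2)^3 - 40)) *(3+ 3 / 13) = 284445 / 89024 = 3.20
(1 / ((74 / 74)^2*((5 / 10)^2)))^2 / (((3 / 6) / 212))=6784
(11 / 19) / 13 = 11 / 247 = 0.04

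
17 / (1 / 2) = 34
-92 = -92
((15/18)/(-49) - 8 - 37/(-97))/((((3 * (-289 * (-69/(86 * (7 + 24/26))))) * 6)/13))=-964419179/5118096942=-0.19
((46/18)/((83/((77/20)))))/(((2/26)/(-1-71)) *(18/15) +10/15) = 23023/129231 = 0.18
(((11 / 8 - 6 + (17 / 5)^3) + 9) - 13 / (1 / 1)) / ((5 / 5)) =30679 / 1000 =30.68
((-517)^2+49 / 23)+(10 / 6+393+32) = 18472528 / 69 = 267717.80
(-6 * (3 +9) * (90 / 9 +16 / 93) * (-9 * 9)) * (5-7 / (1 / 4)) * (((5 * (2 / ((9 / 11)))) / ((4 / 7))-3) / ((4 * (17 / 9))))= -3320799.27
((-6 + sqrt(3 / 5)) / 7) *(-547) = 3282 / 7 -547 *sqrt(15) / 35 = 408.33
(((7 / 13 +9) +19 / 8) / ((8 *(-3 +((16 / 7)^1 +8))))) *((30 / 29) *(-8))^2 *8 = 20815200 / 185861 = 111.99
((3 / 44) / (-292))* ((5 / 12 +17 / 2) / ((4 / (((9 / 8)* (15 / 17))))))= -0.00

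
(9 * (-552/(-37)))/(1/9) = 44712/37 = 1208.43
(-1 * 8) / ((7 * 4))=-2 / 7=-0.29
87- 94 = -7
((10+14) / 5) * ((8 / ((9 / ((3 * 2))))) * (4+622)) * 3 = 240384 / 5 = 48076.80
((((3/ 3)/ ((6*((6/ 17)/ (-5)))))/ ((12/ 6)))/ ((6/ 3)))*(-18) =85/ 8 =10.62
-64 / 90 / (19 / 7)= -224 / 855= -0.26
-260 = -260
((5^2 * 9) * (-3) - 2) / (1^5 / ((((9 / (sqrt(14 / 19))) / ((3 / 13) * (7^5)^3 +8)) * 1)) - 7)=-1128148798931462997 * sqrt(266) / 2839956876668699216409038387 - 176081607 / 405708125238385602344148341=-0.00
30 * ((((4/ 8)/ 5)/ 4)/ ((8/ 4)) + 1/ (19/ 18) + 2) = 13497/ 152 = 88.80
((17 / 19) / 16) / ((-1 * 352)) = -17 / 107008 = -0.00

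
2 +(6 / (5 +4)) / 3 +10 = 110 / 9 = 12.22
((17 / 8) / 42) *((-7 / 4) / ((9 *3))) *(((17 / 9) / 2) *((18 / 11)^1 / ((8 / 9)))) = -289 / 50688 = -0.01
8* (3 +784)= 6296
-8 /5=-1.60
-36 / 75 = -12 / 25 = -0.48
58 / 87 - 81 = -241 / 3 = -80.33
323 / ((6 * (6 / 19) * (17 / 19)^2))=130321 / 612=212.94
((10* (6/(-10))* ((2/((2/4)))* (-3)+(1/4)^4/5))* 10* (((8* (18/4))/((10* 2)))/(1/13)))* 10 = 5391009/32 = 168469.03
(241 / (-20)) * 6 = -723 / 10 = -72.30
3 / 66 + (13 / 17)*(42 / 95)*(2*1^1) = 25639 / 35530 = 0.72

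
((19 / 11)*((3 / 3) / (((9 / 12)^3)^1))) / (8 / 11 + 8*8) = 152 / 2403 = 0.06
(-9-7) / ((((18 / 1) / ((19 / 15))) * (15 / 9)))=-152 / 225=-0.68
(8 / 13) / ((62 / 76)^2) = 11552 / 12493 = 0.92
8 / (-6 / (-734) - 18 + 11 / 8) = -23488 / 48787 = -0.48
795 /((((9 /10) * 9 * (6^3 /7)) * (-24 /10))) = -46375 /34992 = -1.33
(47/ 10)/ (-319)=-47/ 3190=-0.01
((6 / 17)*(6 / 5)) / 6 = 6 / 85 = 0.07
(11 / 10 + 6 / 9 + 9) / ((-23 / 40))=-1292 / 69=-18.72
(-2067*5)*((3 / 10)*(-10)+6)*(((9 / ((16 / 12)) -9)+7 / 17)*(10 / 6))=6459375 / 68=94990.81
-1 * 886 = -886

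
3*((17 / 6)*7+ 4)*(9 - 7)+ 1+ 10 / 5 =146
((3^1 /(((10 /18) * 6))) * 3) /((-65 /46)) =-621 /325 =-1.91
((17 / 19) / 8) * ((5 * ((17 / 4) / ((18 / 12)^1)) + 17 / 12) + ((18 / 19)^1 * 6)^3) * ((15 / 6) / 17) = 81995885 / 25021632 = 3.28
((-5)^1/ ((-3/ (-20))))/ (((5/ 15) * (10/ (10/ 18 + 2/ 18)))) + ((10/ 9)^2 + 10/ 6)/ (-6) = -3475/ 486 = -7.15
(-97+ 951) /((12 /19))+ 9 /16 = 64931 /48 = 1352.73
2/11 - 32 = -350/11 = -31.82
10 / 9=1.11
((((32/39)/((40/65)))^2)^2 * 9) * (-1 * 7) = -1792/9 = -199.11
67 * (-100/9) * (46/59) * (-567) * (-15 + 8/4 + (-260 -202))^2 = 4380870375000/59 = 74252040254.24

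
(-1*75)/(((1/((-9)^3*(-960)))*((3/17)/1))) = -297432000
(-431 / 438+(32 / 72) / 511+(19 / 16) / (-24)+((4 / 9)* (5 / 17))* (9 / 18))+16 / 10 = 10553359 / 16679040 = 0.63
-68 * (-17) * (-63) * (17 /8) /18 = -34391 /4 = -8597.75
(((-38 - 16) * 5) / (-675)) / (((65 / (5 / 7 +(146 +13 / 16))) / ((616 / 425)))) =13981 / 10625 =1.32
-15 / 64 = -0.23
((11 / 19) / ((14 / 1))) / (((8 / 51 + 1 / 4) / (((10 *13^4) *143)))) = 45824982060 / 11039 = 4151189.61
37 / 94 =0.39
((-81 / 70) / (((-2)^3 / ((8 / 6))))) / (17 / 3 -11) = -81 / 2240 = -0.04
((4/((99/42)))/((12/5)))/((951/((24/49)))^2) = 640/3412304973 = 0.00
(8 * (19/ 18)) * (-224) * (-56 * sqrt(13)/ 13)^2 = -53387264/ 117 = -456301.40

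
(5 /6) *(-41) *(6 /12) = -205 /12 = -17.08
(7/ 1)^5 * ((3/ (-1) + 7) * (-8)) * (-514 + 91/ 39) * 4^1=3302239360/ 3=1100746453.33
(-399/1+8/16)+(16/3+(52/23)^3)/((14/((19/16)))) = -101453495/255507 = -397.07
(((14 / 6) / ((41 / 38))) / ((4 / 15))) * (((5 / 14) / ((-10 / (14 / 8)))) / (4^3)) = -665 / 83968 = -0.01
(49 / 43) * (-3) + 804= 34425 / 43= 800.58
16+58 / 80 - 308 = -11651 / 40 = -291.28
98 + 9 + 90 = 197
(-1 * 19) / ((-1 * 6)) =19 / 6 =3.17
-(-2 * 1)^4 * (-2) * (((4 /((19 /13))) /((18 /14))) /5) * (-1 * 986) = -11484928 /855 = -13432.66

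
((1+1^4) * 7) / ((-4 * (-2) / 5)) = 35 / 4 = 8.75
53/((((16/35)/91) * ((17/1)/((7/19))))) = 1181635/5168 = 228.64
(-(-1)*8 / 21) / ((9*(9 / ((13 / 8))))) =13 / 1701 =0.01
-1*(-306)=306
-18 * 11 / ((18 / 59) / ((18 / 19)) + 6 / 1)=-11682 / 373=-31.32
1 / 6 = 0.17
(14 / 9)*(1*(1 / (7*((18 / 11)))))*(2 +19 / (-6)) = -77 / 486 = -0.16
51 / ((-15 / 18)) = -306 / 5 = -61.20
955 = 955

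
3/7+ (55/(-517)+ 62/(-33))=-16900/10857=-1.56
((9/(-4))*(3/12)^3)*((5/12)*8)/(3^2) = -5/384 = -0.01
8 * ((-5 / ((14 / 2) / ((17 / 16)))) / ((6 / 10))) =-425 / 42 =-10.12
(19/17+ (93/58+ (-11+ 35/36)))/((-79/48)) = 518716/116841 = 4.44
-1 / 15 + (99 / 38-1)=877 / 570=1.54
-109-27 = -136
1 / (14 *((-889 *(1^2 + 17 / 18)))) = -0.00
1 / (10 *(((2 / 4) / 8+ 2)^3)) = 0.01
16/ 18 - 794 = -7138/ 9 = -793.11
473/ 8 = 59.12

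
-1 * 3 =-3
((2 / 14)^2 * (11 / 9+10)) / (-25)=-101 / 11025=-0.01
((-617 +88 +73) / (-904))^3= 185193 / 1442897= 0.13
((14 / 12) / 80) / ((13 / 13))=7 / 480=0.01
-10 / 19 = -0.53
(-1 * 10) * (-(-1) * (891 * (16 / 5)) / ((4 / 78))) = -555984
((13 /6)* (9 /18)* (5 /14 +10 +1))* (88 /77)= 689 /49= 14.06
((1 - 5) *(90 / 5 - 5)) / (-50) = 26 / 25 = 1.04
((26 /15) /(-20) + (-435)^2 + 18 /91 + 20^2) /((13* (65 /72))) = 31060593204 /1922375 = 16157.41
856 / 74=428 / 37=11.57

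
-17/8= -2.12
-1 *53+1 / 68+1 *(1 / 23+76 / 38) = -79673 / 1564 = -50.94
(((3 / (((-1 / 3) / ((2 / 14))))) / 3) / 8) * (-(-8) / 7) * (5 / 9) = -5 / 147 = -0.03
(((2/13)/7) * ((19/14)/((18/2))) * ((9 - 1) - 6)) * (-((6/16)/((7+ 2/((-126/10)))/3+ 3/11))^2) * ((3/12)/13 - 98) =8539072245/609478658048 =0.01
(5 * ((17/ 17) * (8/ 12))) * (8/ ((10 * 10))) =4/ 15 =0.27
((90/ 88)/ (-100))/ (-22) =0.00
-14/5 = -2.80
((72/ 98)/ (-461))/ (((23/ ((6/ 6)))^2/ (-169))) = 6084/ 11949581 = 0.00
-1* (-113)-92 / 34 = 1875 / 17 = 110.29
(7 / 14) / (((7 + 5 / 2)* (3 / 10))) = 10 / 57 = 0.18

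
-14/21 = -2/3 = -0.67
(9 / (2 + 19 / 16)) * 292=824.47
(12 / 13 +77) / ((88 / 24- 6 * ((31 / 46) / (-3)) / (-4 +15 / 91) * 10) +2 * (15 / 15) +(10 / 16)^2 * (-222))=-780609696 / 847161211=-0.92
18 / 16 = 9 / 8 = 1.12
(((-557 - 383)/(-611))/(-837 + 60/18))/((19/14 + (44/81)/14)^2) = -77157360/81473969057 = -0.00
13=13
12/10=6/5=1.20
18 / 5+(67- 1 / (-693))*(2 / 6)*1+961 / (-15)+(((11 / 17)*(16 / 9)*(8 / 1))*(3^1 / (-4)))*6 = -14056727 / 176715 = -79.54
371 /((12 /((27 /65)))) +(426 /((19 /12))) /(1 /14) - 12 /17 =317349777 /83980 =3778.87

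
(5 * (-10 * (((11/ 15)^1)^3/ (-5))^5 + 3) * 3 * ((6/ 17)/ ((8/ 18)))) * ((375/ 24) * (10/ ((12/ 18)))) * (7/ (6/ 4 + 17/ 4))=338083281924891242117/ 33157397460937500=10196.32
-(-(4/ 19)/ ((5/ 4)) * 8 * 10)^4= -32956.83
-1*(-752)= 752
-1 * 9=-9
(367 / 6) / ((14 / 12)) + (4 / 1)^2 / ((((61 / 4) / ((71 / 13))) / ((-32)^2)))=32862423 / 5551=5920.09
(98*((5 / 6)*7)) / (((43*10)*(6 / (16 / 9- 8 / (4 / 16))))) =-23324 / 3483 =-6.70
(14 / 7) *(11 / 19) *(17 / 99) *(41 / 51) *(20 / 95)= 328 / 9747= 0.03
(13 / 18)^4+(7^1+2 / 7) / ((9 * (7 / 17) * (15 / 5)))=4770385 / 5143824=0.93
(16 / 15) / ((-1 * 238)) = -8 / 1785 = -0.00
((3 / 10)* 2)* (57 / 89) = 171 / 445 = 0.38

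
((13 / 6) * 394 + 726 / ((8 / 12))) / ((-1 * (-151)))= 5828 / 453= 12.87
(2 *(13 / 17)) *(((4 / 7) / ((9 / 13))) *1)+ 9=10991 / 1071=10.26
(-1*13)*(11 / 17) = -8.41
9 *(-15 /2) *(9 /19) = -1215 /38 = -31.97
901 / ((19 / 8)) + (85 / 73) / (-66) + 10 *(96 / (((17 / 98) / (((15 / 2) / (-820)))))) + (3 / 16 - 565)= -236.08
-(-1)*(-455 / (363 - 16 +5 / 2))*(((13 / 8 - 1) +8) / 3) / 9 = -10465 / 25164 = -0.42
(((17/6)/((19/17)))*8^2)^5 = 67645530245030739968/601692057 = 112425499818.47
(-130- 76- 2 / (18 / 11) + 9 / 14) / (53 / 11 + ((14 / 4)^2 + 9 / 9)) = -572638 / 50085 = -11.43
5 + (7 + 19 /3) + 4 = 67 /3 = 22.33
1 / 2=0.50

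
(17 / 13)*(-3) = -3.92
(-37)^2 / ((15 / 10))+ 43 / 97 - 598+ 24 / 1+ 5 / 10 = 197653 / 582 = 339.61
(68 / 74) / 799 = 2 / 1739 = 0.00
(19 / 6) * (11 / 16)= 209 / 96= 2.18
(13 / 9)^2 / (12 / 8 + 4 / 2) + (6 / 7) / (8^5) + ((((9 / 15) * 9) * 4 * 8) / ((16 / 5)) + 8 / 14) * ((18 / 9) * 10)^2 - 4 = 28964267189 / 1327104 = 21825.17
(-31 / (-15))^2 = 961 / 225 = 4.27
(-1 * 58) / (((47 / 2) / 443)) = -51388 / 47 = -1093.36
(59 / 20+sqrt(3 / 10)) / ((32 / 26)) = 13 *sqrt(30) / 160+767 / 320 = 2.84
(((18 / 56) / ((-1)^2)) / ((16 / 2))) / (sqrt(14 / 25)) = 0.05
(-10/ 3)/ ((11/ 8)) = -80/ 33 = -2.42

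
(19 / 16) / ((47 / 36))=171 / 188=0.91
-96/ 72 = -4/ 3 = -1.33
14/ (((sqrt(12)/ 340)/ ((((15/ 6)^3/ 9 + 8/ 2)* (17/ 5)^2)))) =14203483* sqrt(3)/ 270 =91115.39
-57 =-57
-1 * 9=-9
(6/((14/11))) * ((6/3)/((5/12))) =792/35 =22.63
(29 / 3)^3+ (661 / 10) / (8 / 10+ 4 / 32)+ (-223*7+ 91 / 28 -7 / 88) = -51259183 / 87912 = -583.07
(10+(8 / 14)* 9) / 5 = 106 / 35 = 3.03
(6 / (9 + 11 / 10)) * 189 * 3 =34020 / 101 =336.83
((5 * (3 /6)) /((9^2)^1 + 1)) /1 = 5 /164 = 0.03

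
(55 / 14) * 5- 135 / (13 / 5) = -5875 / 182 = -32.28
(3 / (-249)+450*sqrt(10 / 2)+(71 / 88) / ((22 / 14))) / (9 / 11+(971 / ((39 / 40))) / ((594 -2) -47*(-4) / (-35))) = 8064132921 / 40464401032+990925650*sqrt(5) / 5540033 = 400.16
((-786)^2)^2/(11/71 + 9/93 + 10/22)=9240658313180976/17099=540420978605.82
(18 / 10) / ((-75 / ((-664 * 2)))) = 3984 / 125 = 31.87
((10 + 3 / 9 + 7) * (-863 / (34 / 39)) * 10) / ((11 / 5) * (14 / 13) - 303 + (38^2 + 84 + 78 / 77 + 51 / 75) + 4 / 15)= -109494635250 / 784480861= -139.58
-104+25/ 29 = -2991/ 29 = -103.14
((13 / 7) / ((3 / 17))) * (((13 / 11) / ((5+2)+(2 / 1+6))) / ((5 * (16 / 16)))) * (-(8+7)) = -2873 / 1155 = -2.49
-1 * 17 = -17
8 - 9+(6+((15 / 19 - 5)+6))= 129 / 19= 6.79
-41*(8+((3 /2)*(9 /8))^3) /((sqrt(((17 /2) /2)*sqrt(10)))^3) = -2150491*10^(1 /4)*sqrt(17) /1479680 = -10.66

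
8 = 8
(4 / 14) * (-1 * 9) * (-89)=1602 / 7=228.86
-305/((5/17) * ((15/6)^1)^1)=-2074/5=-414.80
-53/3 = -17.67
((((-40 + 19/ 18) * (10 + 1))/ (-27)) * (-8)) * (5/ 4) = -38555/ 243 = -158.66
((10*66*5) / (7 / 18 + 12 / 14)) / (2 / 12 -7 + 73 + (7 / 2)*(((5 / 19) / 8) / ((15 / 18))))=37920960 / 949379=39.94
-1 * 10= -10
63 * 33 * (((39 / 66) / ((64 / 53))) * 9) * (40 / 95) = 1171989 / 304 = 3855.23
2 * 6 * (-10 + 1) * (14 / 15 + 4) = -2664 / 5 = -532.80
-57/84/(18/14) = -19/36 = -0.53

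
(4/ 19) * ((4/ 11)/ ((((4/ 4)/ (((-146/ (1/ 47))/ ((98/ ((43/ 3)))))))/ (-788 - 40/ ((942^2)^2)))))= 1868198083704823496/ 30856820159187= 60544.09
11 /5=2.20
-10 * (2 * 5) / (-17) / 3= 100 / 51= 1.96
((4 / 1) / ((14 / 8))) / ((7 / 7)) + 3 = 37 / 7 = 5.29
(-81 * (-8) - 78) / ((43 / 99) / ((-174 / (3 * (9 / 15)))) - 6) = -5454900 / 57463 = -94.93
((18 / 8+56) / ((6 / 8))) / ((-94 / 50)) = -5825 / 141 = -41.31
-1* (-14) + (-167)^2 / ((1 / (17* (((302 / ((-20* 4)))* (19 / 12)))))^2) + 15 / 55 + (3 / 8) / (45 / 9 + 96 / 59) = 285339138519644981 / 990950400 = 287944924.91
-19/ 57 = -1/ 3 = -0.33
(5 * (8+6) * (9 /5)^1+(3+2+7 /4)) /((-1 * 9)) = -59 /4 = -14.75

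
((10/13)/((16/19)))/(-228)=-5/1248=-0.00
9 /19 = 0.47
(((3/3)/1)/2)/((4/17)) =17/8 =2.12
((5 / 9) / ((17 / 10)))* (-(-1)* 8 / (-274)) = -200 / 20961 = -0.01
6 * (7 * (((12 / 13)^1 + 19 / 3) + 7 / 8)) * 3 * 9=479493 / 52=9221.02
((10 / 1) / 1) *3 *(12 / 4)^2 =270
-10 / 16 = -5 / 8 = -0.62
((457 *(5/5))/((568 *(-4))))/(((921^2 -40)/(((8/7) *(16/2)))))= -914/421555897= -0.00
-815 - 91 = -906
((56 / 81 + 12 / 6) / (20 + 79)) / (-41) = -218 / 328779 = -0.00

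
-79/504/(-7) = 79/3528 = 0.02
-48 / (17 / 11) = -528 / 17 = -31.06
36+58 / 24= 461 / 12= 38.42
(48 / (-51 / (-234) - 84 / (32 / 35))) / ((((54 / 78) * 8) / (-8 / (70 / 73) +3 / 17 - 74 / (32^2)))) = 424160087 / 544486880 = 0.78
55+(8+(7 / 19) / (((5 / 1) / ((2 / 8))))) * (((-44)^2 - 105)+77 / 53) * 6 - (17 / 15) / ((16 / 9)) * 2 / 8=28426437283 / 322240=88215.11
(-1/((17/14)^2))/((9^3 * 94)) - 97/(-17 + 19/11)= 3521808335/554512392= 6.35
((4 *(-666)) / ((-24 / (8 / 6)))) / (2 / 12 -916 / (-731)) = 649128 / 6227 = 104.24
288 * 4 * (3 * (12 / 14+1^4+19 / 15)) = 10795.89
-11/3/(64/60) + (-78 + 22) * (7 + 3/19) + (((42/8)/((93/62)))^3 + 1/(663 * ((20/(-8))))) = -361.41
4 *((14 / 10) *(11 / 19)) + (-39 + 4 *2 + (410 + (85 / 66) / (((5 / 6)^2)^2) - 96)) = 7547843 / 26125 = 288.91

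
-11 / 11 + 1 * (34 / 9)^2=1075 / 81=13.27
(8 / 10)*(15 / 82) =6 / 41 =0.15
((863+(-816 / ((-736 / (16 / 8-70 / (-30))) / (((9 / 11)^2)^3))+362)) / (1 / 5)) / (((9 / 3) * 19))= 499724554055 / 4645032942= 107.58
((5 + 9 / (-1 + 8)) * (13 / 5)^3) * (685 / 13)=5821.33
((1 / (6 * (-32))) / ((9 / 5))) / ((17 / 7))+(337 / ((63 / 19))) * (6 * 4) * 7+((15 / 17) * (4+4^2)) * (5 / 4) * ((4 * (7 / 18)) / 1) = 502593373 / 29376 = 17108.98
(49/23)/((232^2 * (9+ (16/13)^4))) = 1399489/399344745920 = 0.00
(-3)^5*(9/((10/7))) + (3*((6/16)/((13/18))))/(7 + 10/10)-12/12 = -3185947/2080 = -1531.71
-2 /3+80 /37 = 166 /111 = 1.50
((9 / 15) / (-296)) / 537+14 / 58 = 1854411 / 7682680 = 0.24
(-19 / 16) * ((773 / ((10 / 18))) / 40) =-132183 / 3200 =-41.31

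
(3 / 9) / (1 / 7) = 7 / 3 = 2.33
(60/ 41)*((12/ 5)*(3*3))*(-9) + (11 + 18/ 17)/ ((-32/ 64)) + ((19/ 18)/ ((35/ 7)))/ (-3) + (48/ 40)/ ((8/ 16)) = -57638047/ 188190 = -306.28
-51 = -51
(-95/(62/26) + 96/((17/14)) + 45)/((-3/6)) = -88768/527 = -168.44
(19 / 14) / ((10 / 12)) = 57 / 35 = 1.63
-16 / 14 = -8 / 7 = -1.14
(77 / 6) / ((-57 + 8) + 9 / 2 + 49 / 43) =-301 / 1017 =-0.30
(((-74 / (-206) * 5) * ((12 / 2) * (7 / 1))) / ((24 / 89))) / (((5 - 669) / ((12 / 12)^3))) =-0.42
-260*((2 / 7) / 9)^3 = -2080 / 250047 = -0.01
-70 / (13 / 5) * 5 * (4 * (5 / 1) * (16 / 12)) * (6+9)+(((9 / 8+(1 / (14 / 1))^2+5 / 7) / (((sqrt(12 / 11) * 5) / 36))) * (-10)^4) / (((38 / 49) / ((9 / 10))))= -700000 / 13+488025 * sqrt(33) / 19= 93705.96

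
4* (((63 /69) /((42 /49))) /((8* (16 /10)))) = 245 /736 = 0.33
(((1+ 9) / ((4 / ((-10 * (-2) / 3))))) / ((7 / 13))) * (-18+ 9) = -1950 / 7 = -278.57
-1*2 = -2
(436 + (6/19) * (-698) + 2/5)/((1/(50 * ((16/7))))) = 3282880/133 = 24683.31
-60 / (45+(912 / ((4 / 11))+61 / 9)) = -0.02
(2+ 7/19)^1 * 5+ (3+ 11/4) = 1337/76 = 17.59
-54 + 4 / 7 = -374 / 7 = -53.43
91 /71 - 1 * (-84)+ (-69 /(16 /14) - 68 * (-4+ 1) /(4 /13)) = 687.91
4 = 4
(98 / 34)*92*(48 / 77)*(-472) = -14590464 / 187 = -78023.87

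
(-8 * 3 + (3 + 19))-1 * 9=-11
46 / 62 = 23 / 31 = 0.74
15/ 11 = 1.36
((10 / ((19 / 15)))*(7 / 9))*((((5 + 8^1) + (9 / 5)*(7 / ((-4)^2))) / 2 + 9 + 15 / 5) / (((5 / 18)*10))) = 63483 / 1520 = 41.77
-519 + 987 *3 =2442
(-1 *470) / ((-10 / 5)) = 235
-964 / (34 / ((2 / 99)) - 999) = -241 / 171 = -1.41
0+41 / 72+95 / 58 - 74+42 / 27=-16295 / 232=-70.24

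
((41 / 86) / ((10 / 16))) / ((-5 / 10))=-328 / 215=-1.53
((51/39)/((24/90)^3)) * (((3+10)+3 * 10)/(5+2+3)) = 296.53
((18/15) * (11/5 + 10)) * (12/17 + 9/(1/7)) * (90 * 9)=64213236/85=755449.84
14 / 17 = 0.82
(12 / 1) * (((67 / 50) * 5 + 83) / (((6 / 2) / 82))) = 147108 / 5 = 29421.60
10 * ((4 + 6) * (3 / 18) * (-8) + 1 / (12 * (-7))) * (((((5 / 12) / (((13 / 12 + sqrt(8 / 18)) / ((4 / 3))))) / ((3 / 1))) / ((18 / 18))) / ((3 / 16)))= -75.32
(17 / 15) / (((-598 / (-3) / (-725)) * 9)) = -2465 / 5382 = -0.46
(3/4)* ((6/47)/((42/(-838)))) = -1257/658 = -1.91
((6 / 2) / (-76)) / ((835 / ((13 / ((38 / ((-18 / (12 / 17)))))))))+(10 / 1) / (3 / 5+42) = 241571657 / 1027290480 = 0.24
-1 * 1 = -1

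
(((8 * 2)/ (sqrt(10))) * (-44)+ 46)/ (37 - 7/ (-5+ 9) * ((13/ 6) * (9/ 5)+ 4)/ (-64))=117760/ 95273 - 180224 * sqrt(10)/ 95273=-4.75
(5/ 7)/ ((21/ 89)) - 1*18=-2201/ 147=-14.97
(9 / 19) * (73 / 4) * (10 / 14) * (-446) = -732555 / 266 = -2753.97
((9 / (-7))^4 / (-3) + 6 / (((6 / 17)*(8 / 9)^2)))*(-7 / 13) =-3166209 / 285376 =-11.09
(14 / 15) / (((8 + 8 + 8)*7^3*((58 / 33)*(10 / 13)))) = 143 / 1705200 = 0.00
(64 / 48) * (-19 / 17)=-76 / 51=-1.49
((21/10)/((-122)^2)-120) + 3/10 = -17816127/148840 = -119.70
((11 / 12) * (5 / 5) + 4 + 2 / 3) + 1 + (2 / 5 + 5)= 719 / 60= 11.98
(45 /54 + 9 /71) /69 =409 /29394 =0.01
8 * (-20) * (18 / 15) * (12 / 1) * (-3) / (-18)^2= 64 / 3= 21.33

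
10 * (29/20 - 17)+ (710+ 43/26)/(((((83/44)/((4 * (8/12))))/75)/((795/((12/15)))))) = 161808399431/2158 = 74980722.63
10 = 10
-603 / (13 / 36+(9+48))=-21708 / 2065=-10.51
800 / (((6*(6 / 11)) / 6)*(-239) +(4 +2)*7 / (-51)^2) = -1907400 / 310781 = -6.14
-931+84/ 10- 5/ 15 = -13844/ 15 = -922.93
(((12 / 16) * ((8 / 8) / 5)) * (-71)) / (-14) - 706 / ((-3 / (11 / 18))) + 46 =1440751 / 7560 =190.58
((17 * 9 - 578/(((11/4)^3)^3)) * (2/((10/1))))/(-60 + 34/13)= -4687988207383/8795144887430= -0.53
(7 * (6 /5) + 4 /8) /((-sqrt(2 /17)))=-89 * sqrt(34) /20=-25.95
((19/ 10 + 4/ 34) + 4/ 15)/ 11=233/ 1122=0.21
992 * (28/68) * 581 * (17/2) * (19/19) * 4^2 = 32275712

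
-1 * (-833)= 833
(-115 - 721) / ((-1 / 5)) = 4180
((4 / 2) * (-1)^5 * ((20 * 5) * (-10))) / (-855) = -400 / 171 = -2.34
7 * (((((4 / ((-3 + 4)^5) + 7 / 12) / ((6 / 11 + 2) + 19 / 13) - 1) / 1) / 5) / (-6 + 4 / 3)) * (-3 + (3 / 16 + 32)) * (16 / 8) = -461863 / 183360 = -2.52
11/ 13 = 0.85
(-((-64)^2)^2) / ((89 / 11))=-184549376 / 89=-2073588.49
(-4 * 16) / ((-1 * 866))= 32 / 433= 0.07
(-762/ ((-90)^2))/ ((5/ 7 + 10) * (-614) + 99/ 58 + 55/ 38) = 489839/ 34237868400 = 0.00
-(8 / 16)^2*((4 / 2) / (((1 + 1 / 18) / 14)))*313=-39438 / 19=-2075.68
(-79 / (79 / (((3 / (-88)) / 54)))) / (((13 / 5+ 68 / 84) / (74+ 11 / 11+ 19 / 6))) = 16415 / 1134144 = 0.01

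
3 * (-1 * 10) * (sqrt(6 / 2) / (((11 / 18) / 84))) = -45360 * sqrt(3) / 11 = -7142.35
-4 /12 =-1 /3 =-0.33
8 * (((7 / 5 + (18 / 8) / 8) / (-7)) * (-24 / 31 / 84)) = 0.02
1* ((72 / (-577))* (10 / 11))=-720 / 6347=-0.11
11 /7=1.57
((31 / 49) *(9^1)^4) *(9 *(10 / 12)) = 3050865 / 98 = 31131.28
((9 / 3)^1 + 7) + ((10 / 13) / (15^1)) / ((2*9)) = 3511 / 351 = 10.00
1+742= 743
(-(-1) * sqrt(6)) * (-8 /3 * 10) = -80 * sqrt(6) /3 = -65.32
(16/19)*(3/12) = 4/19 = 0.21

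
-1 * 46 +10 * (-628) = -6326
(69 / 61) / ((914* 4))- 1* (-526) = 117306485 / 223016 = 526.00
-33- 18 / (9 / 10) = -53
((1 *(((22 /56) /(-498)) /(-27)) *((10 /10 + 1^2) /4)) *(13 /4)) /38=143 /114452352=0.00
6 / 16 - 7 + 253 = 1971 / 8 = 246.38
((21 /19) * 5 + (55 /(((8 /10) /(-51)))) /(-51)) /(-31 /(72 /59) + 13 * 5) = 101610 /54169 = 1.88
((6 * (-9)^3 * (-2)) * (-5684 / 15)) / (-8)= 2071818 / 5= 414363.60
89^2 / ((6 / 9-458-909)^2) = 71289 / 16801801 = 0.00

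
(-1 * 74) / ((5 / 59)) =-4366 / 5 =-873.20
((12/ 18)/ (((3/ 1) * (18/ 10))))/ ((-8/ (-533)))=2665/ 324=8.23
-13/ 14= -0.93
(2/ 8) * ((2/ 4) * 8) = 1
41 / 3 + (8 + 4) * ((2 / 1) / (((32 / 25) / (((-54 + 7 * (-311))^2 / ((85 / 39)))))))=8735271343 / 204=42819957.56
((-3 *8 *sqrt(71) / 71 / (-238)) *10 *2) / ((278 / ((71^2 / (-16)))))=-1065 *sqrt(71) / 33082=-0.27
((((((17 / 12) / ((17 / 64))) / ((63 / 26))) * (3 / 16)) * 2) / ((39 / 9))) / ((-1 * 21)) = -4 / 441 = -0.01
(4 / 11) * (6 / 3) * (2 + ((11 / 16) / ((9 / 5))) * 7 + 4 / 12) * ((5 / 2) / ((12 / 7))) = 25235 / 4752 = 5.31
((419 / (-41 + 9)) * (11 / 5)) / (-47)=4609 / 7520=0.61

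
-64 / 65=-0.98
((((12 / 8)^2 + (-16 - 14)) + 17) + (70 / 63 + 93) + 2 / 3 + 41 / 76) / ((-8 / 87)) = -419369 / 456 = -919.67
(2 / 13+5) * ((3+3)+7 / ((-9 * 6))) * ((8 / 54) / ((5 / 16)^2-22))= -10874368 / 53137539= -0.20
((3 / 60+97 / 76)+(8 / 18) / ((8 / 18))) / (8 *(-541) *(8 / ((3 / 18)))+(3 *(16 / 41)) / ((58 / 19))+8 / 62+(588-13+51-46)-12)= -8145839 / 725446722740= -0.00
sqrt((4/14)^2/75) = 2 * sqrt(3)/105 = 0.03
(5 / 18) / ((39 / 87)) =145 / 234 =0.62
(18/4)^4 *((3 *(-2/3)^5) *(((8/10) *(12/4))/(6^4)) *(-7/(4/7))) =147/40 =3.68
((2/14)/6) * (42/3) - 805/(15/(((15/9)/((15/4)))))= -635/27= -23.52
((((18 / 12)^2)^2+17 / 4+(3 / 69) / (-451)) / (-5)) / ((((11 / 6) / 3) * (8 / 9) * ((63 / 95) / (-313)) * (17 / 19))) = 1571738166657 / 869008448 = 1808.66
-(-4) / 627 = 4 / 627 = 0.01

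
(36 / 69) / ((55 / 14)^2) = 2352 / 69575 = 0.03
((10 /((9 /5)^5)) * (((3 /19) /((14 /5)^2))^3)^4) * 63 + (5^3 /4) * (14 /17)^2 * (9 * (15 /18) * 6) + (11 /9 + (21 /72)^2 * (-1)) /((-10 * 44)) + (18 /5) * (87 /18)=70593171323300493295637626108024442659798379889623 /72692745814898305358152049314531938737974149120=971.12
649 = 649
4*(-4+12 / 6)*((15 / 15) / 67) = -8 / 67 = -0.12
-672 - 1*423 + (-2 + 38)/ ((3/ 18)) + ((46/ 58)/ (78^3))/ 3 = -36290415073/ 41286024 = -879.00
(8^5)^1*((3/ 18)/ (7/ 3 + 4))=16384/ 19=862.32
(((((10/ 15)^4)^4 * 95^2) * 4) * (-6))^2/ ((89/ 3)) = 3665.45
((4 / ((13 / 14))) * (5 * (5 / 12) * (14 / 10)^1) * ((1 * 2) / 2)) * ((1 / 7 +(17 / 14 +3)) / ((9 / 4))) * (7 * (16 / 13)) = 956480 / 4563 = 209.62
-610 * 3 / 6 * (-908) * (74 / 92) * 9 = 46110510 / 23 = 2004804.78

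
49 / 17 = 2.88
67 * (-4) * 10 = -2680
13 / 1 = 13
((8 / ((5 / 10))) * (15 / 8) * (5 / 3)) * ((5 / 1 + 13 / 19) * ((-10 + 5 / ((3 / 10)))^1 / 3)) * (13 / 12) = 684.21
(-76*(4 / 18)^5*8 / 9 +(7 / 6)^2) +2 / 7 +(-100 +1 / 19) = -27802530079 / 282726612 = -98.34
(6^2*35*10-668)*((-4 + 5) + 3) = 47728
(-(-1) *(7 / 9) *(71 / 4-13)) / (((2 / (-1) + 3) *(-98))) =-19 / 504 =-0.04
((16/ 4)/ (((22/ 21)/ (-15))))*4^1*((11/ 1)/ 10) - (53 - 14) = -291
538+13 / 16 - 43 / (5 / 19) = 30033 / 80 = 375.41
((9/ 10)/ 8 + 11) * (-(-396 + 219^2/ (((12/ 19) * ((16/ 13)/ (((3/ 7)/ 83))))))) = 365569119/ 424960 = 860.24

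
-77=-77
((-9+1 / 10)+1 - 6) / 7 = -1.99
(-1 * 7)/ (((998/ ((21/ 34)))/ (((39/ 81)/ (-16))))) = 637/ 4886208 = 0.00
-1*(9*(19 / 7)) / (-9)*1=19 / 7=2.71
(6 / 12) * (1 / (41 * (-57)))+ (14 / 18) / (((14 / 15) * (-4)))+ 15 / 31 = 159571 / 579576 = 0.28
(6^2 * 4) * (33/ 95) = 4752/ 95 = 50.02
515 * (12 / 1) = 6180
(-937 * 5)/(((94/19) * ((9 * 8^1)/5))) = -445075/6768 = -65.76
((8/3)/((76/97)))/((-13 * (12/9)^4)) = -2619/31616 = -0.08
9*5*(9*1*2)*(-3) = -2430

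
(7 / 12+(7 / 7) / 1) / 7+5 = 439 / 84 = 5.23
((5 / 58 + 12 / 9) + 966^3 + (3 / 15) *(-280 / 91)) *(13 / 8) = 2039031712171 / 1392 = 1464821632.31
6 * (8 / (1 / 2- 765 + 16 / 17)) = -1632 / 25961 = -0.06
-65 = -65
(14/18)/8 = 7/72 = 0.10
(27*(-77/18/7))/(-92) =33/184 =0.18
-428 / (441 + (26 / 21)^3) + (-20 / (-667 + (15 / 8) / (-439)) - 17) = -172337316682143 / 9608256304363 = -17.94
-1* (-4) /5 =4 /5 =0.80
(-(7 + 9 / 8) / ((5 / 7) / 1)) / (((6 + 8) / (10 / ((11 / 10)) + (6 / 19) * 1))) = -12779 / 1672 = -7.64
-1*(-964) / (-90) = -482 / 45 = -10.71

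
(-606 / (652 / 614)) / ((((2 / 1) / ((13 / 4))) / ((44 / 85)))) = -13302003 / 27710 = -480.04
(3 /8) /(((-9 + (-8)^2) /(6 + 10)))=6 /55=0.11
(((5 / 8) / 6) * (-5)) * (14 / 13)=-175 / 312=-0.56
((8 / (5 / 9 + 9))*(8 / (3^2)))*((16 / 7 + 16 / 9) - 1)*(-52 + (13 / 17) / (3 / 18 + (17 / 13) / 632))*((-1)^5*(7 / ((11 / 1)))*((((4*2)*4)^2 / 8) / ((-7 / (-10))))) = 26531163176960 / 2106878697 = 12592.64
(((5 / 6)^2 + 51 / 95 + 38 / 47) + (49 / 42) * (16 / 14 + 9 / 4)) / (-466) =-1928279 / 149809680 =-0.01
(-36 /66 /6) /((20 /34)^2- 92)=0.00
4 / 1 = 4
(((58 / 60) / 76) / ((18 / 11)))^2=101761 / 1684281600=0.00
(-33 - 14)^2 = 2209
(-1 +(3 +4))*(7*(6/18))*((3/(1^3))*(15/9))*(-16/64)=-35/2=-17.50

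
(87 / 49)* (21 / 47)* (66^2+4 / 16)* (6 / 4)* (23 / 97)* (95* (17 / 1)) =506798022375 / 255304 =1985076.70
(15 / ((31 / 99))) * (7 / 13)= 25.79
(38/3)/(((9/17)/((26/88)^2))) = 54587/26136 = 2.09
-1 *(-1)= 1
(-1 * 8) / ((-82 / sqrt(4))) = 8 / 41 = 0.20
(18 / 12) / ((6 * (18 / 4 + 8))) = 1 / 50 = 0.02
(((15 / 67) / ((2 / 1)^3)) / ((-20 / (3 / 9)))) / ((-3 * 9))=1 / 57888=0.00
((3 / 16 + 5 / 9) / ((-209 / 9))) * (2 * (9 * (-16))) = 1926 / 209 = 9.22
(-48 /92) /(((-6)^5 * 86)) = 1 /1281744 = 0.00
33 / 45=11 / 15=0.73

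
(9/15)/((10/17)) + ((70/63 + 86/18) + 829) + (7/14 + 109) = 212717/225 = 945.41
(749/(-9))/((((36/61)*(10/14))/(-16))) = 1279292/405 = 3158.75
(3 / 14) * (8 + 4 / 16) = 99 / 56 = 1.77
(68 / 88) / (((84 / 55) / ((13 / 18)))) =1105 / 3024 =0.37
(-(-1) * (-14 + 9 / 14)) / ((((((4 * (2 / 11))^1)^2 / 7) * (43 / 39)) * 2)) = -882453 / 11008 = -80.16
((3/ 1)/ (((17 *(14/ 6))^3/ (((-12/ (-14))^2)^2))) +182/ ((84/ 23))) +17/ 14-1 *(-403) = 5511321250223/ 12138200277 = 454.05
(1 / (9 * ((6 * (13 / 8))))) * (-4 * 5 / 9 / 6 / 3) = -0.00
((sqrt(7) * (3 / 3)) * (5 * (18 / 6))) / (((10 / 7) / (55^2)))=63525 * sqrt(7) / 2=84035.68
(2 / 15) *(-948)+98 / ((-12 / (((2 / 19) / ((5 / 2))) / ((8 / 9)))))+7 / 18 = -432281 / 3420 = -126.40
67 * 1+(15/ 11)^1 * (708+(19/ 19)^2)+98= 12450/ 11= 1131.82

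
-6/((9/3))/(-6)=1/3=0.33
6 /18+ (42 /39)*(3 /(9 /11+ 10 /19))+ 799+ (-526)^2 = 3040878512 /10959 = 277477.74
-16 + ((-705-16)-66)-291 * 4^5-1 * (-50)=-298737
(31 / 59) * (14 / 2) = 217 / 59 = 3.68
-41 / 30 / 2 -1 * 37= -2261 / 60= -37.68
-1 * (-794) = 794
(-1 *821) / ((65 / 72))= -59112 / 65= -909.42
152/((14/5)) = 380/7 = 54.29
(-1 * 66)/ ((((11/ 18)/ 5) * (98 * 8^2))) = -135/ 1568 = -0.09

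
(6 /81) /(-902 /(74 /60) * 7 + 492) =-0.00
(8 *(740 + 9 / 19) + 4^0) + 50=113521 / 19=5974.79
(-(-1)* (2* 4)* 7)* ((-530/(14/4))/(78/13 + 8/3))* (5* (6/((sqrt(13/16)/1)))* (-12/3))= 6105600* sqrt(13)/169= 130260.67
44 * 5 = 220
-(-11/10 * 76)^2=-174724/25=-6988.96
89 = 89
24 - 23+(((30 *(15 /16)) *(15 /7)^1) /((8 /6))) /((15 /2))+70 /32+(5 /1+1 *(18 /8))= 461 /28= 16.46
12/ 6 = 2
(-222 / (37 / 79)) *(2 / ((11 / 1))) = -948 / 11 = -86.18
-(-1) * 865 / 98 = 865 / 98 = 8.83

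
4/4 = 1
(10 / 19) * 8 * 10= 800 / 19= 42.11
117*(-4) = -468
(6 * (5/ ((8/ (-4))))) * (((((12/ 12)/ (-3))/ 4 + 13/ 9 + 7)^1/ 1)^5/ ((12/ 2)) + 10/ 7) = -86495121405335/ 846526464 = -102176.51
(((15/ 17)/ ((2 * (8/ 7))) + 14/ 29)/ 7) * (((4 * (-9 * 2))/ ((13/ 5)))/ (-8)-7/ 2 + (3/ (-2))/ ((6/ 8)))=-51887/ 205088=-0.25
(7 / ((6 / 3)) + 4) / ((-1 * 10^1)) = -3 / 4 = -0.75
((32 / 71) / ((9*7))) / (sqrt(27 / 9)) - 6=-6+ 32*sqrt(3) / 13419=-6.00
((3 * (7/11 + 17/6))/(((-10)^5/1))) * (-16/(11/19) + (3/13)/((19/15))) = 17081797/5977400000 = 0.00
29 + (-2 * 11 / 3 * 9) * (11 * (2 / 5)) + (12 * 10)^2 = 70693 / 5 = 14138.60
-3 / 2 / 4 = -3 / 8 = -0.38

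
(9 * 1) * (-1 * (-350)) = 3150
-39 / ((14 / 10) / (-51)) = 9945 / 7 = 1420.71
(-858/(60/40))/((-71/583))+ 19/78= 26012477/5538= 4697.09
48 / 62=24 / 31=0.77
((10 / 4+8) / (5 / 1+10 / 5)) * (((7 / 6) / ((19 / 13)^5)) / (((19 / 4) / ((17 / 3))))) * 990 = 14580676110 / 47045881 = 309.92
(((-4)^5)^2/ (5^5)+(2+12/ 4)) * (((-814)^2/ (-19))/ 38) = -352567662898/ 1128125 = -312525.35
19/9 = 2.11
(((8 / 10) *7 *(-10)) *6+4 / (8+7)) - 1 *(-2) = -5006 / 15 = -333.73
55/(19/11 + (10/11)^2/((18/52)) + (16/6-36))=-59895/31819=-1.88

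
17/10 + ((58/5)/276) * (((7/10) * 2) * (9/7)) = 1021/575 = 1.78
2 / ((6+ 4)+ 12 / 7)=7 / 41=0.17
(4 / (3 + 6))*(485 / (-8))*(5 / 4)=-2425 / 72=-33.68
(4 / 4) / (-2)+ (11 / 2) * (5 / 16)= 39 / 32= 1.22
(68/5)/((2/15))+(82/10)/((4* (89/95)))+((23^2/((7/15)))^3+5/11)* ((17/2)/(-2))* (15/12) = -10393992850319307/1343188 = -7738300856.11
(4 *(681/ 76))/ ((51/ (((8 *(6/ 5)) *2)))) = 21792/ 1615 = 13.49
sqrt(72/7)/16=3 * sqrt(14)/56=0.20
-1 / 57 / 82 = -0.00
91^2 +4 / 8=16563 / 2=8281.50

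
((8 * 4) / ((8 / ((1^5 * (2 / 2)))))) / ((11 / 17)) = 68 / 11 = 6.18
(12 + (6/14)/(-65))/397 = 5457/180635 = 0.03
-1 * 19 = -19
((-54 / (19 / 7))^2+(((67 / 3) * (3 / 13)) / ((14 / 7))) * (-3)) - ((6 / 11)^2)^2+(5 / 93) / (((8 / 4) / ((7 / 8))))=39669918717383 / 102240796944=388.00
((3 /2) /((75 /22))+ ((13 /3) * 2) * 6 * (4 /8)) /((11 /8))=5288 /275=19.23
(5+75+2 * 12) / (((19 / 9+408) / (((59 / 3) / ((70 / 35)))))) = 9204 / 3691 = 2.49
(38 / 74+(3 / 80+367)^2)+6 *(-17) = 31876841453 / 236800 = 134615.04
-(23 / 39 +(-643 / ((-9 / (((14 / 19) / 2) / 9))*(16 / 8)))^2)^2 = -112897113506745649 / 15169147231000464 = -7.44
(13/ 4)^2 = 169/ 16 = 10.56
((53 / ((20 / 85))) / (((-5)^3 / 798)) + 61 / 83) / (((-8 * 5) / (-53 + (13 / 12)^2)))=-222570295321 / 119520000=-1862.20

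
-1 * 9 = -9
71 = 71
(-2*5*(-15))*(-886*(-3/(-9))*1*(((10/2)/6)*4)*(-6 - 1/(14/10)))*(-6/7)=-41642000/49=-849836.73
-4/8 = -1/2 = -0.50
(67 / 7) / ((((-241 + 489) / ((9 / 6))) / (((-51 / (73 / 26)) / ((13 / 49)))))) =-71757 / 18104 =-3.96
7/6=1.17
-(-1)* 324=324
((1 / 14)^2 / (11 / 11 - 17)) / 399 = -1 / 1251264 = -0.00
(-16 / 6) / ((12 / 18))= -4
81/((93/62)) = 54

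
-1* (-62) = 62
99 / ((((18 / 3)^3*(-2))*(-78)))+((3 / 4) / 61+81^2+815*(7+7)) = 4104292343 / 228384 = 17971.02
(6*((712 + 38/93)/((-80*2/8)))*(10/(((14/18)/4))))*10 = -23851440/217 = -109914.47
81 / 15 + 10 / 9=6.51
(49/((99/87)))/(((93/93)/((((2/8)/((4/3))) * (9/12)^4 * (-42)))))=-2417121/22528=-107.29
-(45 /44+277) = -12233 /44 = -278.02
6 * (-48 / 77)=-3.74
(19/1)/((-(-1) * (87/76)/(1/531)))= 0.03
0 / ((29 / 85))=0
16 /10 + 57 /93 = 343 /155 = 2.21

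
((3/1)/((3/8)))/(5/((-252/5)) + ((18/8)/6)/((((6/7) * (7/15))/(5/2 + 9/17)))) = 2.92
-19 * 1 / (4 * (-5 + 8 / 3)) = 57 / 28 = 2.04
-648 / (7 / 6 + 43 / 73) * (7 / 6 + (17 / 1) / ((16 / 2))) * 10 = -9342540 / 769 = -12148.95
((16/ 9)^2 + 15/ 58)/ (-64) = -16063/ 300672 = -0.05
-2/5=-0.40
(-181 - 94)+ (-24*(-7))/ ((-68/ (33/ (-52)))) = -120857/ 442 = -273.43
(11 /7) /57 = 11 /399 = 0.03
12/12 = 1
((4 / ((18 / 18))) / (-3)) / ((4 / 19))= -19 / 3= -6.33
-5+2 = -3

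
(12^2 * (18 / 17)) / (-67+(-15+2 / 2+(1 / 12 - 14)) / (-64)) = -1990656 / 869057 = -2.29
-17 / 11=-1.55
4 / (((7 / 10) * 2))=20 / 7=2.86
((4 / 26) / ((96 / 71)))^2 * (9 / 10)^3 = 0.01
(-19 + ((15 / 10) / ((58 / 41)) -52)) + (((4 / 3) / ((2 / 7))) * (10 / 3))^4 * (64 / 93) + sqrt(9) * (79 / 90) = 14236199469817 / 353900340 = 40226.58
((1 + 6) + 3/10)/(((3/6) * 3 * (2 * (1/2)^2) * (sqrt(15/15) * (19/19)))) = 146/15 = 9.73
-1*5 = -5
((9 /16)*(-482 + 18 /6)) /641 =-4311 /10256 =-0.42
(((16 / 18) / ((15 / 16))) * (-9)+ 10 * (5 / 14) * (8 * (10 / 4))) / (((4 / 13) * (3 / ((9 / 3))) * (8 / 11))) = 236093 / 840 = 281.06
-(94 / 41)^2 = -8836 / 1681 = -5.26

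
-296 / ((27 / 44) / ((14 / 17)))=-182336 / 459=-397.25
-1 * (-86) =86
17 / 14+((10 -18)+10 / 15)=-6.12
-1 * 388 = -388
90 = 90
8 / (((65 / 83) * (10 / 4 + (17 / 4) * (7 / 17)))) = 2656 / 1105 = 2.40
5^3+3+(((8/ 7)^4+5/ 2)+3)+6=678071/ 4802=141.21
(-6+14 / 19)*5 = -500 / 19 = -26.32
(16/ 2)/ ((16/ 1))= 1/ 2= 0.50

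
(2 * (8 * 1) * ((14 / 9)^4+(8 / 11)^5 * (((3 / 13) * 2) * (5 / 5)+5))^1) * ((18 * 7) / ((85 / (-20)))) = -85742279182336 / 25946765559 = -3304.55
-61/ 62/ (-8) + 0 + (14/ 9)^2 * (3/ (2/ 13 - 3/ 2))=-352853/ 66960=-5.27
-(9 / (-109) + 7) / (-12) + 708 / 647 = 706951 / 423138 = 1.67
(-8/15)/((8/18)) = -6/5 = -1.20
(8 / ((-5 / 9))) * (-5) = 72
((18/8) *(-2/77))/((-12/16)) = 6/77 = 0.08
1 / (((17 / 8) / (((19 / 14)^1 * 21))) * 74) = 114 / 629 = 0.18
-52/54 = -26/27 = -0.96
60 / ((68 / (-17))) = -15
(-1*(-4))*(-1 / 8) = -1 / 2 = -0.50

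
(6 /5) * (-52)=-62.40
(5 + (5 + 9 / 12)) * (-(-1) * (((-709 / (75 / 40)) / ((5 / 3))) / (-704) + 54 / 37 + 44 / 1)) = 160245219 / 325600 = 492.15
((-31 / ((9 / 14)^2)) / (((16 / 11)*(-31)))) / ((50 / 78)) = 7007 / 2700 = 2.60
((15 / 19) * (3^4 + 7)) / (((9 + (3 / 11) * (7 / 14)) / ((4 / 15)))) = 7744 / 3819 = 2.03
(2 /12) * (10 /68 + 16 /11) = 599 /2244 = 0.27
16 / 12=4 / 3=1.33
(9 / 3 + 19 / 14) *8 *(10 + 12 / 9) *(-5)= -41480 / 21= -1975.24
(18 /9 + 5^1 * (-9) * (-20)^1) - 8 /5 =4502 /5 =900.40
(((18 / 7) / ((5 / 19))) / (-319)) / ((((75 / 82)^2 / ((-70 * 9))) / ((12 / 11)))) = 55190592 / 2193125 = 25.17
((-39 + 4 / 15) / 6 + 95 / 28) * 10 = -3859 / 126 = -30.63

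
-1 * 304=-304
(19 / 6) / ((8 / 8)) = 19 / 6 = 3.17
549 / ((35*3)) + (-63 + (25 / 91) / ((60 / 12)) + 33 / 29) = -746554 / 13195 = -56.58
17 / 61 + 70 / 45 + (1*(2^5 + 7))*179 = 3833576 / 549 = 6982.83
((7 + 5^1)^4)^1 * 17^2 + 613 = 5993317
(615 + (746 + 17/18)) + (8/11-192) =231793/198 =1170.67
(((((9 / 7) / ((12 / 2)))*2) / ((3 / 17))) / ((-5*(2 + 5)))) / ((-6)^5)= 17 / 1905120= 0.00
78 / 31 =2.52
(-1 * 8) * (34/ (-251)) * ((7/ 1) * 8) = 15232/ 251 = 60.69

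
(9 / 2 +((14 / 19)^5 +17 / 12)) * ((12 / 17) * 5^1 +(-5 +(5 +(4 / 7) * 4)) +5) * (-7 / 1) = -78188217393 / 168374732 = -464.37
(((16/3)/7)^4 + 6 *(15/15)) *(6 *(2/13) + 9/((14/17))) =443055709/5899257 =75.10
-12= -12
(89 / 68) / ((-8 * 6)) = -89 / 3264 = -0.03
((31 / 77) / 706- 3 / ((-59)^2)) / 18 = -55175 / 3406214196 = -0.00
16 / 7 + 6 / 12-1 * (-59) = 61.79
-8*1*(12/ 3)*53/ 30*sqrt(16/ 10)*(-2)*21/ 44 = 5936*sqrt(10)/ 275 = 68.26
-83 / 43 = -1.93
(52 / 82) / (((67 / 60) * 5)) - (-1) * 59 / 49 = 1.32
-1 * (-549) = 549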